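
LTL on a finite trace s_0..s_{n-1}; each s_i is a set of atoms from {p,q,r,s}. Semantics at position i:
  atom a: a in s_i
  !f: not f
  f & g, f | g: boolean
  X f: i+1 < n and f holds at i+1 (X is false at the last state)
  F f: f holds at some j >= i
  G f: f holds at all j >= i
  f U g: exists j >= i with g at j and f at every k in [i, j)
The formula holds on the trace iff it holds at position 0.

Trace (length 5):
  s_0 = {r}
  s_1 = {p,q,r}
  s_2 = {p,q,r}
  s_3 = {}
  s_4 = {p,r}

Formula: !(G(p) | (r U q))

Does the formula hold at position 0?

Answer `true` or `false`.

s_0={r}: !(G(p) | (r U q))=False (G(p) | (r U q))=True G(p)=False p=False (r U q)=True r=True q=False
s_1={p,q,r}: !(G(p) | (r U q))=False (G(p) | (r U q))=True G(p)=False p=True (r U q)=True r=True q=True
s_2={p,q,r}: !(G(p) | (r U q))=False (G(p) | (r U q))=True G(p)=False p=True (r U q)=True r=True q=True
s_3={}: !(G(p) | (r U q))=True (G(p) | (r U q))=False G(p)=False p=False (r U q)=False r=False q=False
s_4={p,r}: !(G(p) | (r U q))=False (G(p) | (r U q))=True G(p)=True p=True (r U q)=False r=True q=False

Answer: false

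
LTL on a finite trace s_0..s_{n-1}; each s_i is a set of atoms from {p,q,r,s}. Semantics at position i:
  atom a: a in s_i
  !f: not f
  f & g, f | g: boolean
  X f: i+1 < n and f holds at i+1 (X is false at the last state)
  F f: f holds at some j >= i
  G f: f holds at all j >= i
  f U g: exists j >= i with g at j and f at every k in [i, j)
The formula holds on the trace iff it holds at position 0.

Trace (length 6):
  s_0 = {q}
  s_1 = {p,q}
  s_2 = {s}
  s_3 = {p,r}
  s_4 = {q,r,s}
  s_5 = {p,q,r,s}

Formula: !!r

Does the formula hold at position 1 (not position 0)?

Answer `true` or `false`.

Answer: false

Derivation:
s_0={q}: !!r=False !r=True r=False
s_1={p,q}: !!r=False !r=True r=False
s_2={s}: !!r=False !r=True r=False
s_3={p,r}: !!r=True !r=False r=True
s_4={q,r,s}: !!r=True !r=False r=True
s_5={p,q,r,s}: !!r=True !r=False r=True
Evaluating at position 1: result = False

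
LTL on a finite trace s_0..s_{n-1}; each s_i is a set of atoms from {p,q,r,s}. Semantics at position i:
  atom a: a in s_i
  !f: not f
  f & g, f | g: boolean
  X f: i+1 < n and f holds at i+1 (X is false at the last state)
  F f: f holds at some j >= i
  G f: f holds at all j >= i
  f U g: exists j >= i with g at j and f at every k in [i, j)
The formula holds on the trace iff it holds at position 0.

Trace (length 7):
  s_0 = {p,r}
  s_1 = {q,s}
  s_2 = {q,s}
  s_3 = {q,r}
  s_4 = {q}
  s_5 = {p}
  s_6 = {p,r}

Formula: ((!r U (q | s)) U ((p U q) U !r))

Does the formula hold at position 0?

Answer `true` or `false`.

s_0={p,r}: ((!r U (q | s)) U ((p U q) U !r))=True (!r U (q | s))=False !r=False r=True (q | s)=False q=False s=False ((p U q) U !r)=True (p U q)=True p=True
s_1={q,s}: ((!r U (q | s)) U ((p U q) U !r))=True (!r U (q | s))=True !r=True r=False (q | s)=True q=True s=True ((p U q) U !r)=True (p U q)=True p=False
s_2={q,s}: ((!r U (q | s)) U ((p U q) U !r))=True (!r U (q | s))=True !r=True r=False (q | s)=True q=True s=True ((p U q) U !r)=True (p U q)=True p=False
s_3={q,r}: ((!r U (q | s)) U ((p U q) U !r))=True (!r U (q | s))=True !r=False r=True (q | s)=True q=True s=False ((p U q) U !r)=True (p U q)=True p=False
s_4={q}: ((!r U (q | s)) U ((p U q) U !r))=True (!r U (q | s))=True !r=True r=False (q | s)=True q=True s=False ((p U q) U !r)=True (p U q)=True p=False
s_5={p}: ((!r U (q | s)) U ((p U q) U !r))=True (!r U (q | s))=False !r=True r=False (q | s)=False q=False s=False ((p U q) U !r)=True (p U q)=False p=True
s_6={p,r}: ((!r U (q | s)) U ((p U q) U !r))=False (!r U (q | s))=False !r=False r=True (q | s)=False q=False s=False ((p U q) U !r)=False (p U q)=False p=True

Answer: true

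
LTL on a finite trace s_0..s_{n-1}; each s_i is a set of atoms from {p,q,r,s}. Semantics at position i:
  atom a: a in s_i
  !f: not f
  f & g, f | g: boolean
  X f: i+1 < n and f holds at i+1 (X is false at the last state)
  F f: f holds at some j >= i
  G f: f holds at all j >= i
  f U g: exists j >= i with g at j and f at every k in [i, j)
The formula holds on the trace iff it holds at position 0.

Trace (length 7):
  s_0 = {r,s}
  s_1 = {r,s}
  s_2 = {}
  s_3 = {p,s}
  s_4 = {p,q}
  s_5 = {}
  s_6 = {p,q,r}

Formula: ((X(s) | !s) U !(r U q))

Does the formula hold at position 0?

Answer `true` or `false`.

Answer: true

Derivation:
s_0={r,s}: ((X(s) | !s) U !(r U q))=True (X(s) | !s)=True X(s)=True s=True !s=False !(r U q)=True (r U q)=False r=True q=False
s_1={r,s}: ((X(s) | !s) U !(r U q))=True (X(s) | !s)=False X(s)=False s=True !s=False !(r U q)=True (r U q)=False r=True q=False
s_2={}: ((X(s) | !s) U !(r U q))=True (X(s) | !s)=True X(s)=True s=False !s=True !(r U q)=True (r U q)=False r=False q=False
s_3={p,s}: ((X(s) | !s) U !(r U q))=True (X(s) | !s)=False X(s)=False s=True !s=False !(r U q)=True (r U q)=False r=False q=False
s_4={p,q}: ((X(s) | !s) U !(r U q))=True (X(s) | !s)=True X(s)=False s=False !s=True !(r U q)=False (r U q)=True r=False q=True
s_5={}: ((X(s) | !s) U !(r U q))=True (X(s) | !s)=True X(s)=False s=False !s=True !(r U q)=True (r U q)=False r=False q=False
s_6={p,q,r}: ((X(s) | !s) U !(r U q))=False (X(s) | !s)=True X(s)=False s=False !s=True !(r U q)=False (r U q)=True r=True q=True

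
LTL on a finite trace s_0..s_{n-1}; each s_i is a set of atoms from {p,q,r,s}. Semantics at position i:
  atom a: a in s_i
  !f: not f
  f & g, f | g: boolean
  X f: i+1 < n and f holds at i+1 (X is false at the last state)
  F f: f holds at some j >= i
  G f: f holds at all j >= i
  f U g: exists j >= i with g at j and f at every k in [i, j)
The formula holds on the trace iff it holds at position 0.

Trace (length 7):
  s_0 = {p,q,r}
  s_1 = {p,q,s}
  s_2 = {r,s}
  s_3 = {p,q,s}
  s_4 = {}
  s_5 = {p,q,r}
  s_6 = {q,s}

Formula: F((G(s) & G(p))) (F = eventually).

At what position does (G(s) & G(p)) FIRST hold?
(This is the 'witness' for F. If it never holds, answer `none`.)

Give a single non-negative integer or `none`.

s_0={p,q,r}: (G(s) & G(p))=False G(s)=False s=False G(p)=False p=True
s_1={p,q,s}: (G(s) & G(p))=False G(s)=False s=True G(p)=False p=True
s_2={r,s}: (G(s) & G(p))=False G(s)=False s=True G(p)=False p=False
s_3={p,q,s}: (G(s) & G(p))=False G(s)=False s=True G(p)=False p=True
s_4={}: (G(s) & G(p))=False G(s)=False s=False G(p)=False p=False
s_5={p,q,r}: (G(s) & G(p))=False G(s)=False s=False G(p)=False p=True
s_6={q,s}: (G(s) & G(p))=False G(s)=True s=True G(p)=False p=False
F((G(s) & G(p))) does not hold (no witness exists).

Answer: none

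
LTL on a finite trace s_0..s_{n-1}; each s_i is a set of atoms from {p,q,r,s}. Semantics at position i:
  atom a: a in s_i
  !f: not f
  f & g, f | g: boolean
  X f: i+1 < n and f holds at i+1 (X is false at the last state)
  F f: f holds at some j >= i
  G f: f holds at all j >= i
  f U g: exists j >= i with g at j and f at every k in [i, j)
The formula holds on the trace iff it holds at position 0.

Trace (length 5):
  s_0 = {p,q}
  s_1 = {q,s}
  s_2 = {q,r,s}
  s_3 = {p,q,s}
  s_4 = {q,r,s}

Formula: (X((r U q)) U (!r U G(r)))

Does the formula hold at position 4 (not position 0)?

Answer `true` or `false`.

s_0={p,q}: (X((r U q)) U (!r U G(r)))=True X((r U q))=True (r U q)=True r=False q=True (!r U G(r))=False !r=True G(r)=False
s_1={q,s}: (X((r U q)) U (!r U G(r)))=True X((r U q))=True (r U q)=True r=False q=True (!r U G(r))=False !r=True G(r)=False
s_2={q,r,s}: (X((r U q)) U (!r U G(r)))=True X((r U q))=True (r U q)=True r=True q=True (!r U G(r))=False !r=False G(r)=False
s_3={p,q,s}: (X((r U q)) U (!r U G(r)))=True X((r U q))=True (r U q)=True r=False q=True (!r U G(r))=True !r=True G(r)=False
s_4={q,r,s}: (X((r U q)) U (!r U G(r)))=True X((r U q))=False (r U q)=True r=True q=True (!r U G(r))=True !r=False G(r)=True
Evaluating at position 4: result = True

Answer: true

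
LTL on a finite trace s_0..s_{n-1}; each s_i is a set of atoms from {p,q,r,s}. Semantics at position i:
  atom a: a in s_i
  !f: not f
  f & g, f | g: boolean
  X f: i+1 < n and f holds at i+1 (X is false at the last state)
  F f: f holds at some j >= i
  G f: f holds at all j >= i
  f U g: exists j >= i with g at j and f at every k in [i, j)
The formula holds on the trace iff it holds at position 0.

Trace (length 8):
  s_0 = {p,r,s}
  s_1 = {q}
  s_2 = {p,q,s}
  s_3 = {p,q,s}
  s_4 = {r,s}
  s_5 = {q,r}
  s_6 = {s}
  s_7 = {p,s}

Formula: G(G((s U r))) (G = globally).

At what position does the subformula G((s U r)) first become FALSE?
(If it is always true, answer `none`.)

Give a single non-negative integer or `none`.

s_0={p,r,s}: G((s U r))=False (s U r)=True s=True r=True
s_1={q}: G((s U r))=False (s U r)=False s=False r=False
s_2={p,q,s}: G((s U r))=False (s U r)=True s=True r=False
s_3={p,q,s}: G((s U r))=False (s U r)=True s=True r=False
s_4={r,s}: G((s U r))=False (s U r)=True s=True r=True
s_5={q,r}: G((s U r))=False (s U r)=True s=False r=True
s_6={s}: G((s U r))=False (s U r)=False s=True r=False
s_7={p,s}: G((s U r))=False (s U r)=False s=True r=False
G(G((s U r))) holds globally = False
First violation at position 0.

Answer: 0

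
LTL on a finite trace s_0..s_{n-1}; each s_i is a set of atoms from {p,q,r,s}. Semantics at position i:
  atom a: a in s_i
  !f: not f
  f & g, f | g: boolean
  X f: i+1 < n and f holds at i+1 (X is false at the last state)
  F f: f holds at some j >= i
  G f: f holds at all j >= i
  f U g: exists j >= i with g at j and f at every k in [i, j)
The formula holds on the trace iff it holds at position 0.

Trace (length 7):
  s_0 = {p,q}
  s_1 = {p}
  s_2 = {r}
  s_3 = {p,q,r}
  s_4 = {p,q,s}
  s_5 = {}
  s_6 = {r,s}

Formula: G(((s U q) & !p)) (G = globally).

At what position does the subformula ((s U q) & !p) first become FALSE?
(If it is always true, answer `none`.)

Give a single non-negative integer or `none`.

Answer: 0

Derivation:
s_0={p,q}: ((s U q) & !p)=False (s U q)=True s=False q=True !p=False p=True
s_1={p}: ((s U q) & !p)=False (s U q)=False s=False q=False !p=False p=True
s_2={r}: ((s U q) & !p)=False (s U q)=False s=False q=False !p=True p=False
s_3={p,q,r}: ((s U q) & !p)=False (s U q)=True s=False q=True !p=False p=True
s_4={p,q,s}: ((s U q) & !p)=False (s U q)=True s=True q=True !p=False p=True
s_5={}: ((s U q) & !p)=False (s U q)=False s=False q=False !p=True p=False
s_6={r,s}: ((s U q) & !p)=False (s U q)=False s=True q=False !p=True p=False
G(((s U q) & !p)) holds globally = False
First violation at position 0.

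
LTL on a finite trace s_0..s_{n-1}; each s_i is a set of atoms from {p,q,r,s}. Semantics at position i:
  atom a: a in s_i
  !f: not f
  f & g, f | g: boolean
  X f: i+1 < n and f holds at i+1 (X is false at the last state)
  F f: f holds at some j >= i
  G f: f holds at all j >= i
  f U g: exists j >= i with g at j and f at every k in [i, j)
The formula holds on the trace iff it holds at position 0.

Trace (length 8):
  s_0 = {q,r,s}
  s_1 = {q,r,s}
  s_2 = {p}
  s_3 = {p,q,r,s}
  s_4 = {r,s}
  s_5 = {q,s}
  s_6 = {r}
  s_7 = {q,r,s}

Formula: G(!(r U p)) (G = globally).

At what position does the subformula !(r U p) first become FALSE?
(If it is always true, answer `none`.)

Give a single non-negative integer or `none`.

Answer: 0

Derivation:
s_0={q,r,s}: !(r U p)=False (r U p)=True r=True p=False
s_1={q,r,s}: !(r U p)=False (r U p)=True r=True p=False
s_2={p}: !(r U p)=False (r U p)=True r=False p=True
s_3={p,q,r,s}: !(r U p)=False (r U p)=True r=True p=True
s_4={r,s}: !(r U p)=True (r U p)=False r=True p=False
s_5={q,s}: !(r U p)=True (r U p)=False r=False p=False
s_6={r}: !(r U p)=True (r U p)=False r=True p=False
s_7={q,r,s}: !(r U p)=True (r U p)=False r=True p=False
G(!(r U p)) holds globally = False
First violation at position 0.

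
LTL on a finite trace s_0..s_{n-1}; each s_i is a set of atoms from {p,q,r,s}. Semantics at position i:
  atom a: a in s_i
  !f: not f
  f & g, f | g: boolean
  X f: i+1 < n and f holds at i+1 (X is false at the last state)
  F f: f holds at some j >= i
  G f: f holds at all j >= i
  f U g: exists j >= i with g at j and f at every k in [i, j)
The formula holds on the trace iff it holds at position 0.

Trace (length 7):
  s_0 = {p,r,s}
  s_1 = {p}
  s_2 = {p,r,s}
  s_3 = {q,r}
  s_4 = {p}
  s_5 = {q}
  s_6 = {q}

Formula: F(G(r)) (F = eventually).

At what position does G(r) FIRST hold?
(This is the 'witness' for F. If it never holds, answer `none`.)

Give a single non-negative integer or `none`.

Answer: none

Derivation:
s_0={p,r,s}: G(r)=False r=True
s_1={p}: G(r)=False r=False
s_2={p,r,s}: G(r)=False r=True
s_3={q,r}: G(r)=False r=True
s_4={p}: G(r)=False r=False
s_5={q}: G(r)=False r=False
s_6={q}: G(r)=False r=False
F(G(r)) does not hold (no witness exists).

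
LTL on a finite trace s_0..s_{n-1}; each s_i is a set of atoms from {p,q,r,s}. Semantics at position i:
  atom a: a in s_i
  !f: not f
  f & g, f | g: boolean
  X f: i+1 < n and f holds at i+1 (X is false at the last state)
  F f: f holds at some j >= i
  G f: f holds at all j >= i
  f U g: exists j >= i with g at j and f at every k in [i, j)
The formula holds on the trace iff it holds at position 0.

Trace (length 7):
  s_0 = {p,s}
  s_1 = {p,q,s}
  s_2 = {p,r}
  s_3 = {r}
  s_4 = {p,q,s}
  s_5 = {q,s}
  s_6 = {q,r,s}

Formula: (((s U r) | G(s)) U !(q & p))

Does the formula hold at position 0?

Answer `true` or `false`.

s_0={p,s}: (((s U r) | G(s)) U !(q & p))=True ((s U r) | G(s))=True (s U r)=True s=True r=False G(s)=False !(q & p)=True (q & p)=False q=False p=True
s_1={p,q,s}: (((s U r) | G(s)) U !(q & p))=True ((s U r) | G(s))=True (s U r)=True s=True r=False G(s)=False !(q & p)=False (q & p)=True q=True p=True
s_2={p,r}: (((s U r) | G(s)) U !(q & p))=True ((s U r) | G(s))=True (s U r)=True s=False r=True G(s)=False !(q & p)=True (q & p)=False q=False p=True
s_3={r}: (((s U r) | G(s)) U !(q & p))=True ((s U r) | G(s))=True (s U r)=True s=False r=True G(s)=False !(q & p)=True (q & p)=False q=False p=False
s_4={p,q,s}: (((s U r) | G(s)) U !(q & p))=True ((s U r) | G(s))=True (s U r)=True s=True r=False G(s)=True !(q & p)=False (q & p)=True q=True p=True
s_5={q,s}: (((s U r) | G(s)) U !(q & p))=True ((s U r) | G(s))=True (s U r)=True s=True r=False G(s)=True !(q & p)=True (q & p)=False q=True p=False
s_6={q,r,s}: (((s U r) | G(s)) U !(q & p))=True ((s U r) | G(s))=True (s U r)=True s=True r=True G(s)=True !(q & p)=True (q & p)=False q=True p=False

Answer: true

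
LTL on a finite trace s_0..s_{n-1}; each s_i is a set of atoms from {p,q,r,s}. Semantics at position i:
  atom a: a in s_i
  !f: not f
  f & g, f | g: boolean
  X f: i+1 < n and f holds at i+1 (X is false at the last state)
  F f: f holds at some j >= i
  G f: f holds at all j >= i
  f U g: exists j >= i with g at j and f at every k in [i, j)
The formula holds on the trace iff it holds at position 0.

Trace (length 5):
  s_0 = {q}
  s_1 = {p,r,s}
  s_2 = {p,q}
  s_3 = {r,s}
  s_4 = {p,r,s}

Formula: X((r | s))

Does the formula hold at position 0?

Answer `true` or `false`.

s_0={q}: X((r | s))=True (r | s)=False r=False s=False
s_1={p,r,s}: X((r | s))=False (r | s)=True r=True s=True
s_2={p,q}: X((r | s))=True (r | s)=False r=False s=False
s_3={r,s}: X((r | s))=True (r | s)=True r=True s=True
s_4={p,r,s}: X((r | s))=False (r | s)=True r=True s=True

Answer: true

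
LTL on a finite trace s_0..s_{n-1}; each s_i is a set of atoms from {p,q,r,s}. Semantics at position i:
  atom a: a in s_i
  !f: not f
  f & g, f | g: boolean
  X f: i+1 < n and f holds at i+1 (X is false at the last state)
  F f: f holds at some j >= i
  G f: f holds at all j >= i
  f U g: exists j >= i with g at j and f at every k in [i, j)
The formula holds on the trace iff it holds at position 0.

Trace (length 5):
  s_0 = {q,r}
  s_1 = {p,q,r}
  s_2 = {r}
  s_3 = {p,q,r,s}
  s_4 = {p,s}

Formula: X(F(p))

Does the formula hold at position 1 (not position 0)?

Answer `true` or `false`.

Answer: true

Derivation:
s_0={q,r}: X(F(p))=True F(p)=True p=False
s_1={p,q,r}: X(F(p))=True F(p)=True p=True
s_2={r}: X(F(p))=True F(p)=True p=False
s_3={p,q,r,s}: X(F(p))=True F(p)=True p=True
s_4={p,s}: X(F(p))=False F(p)=True p=True
Evaluating at position 1: result = True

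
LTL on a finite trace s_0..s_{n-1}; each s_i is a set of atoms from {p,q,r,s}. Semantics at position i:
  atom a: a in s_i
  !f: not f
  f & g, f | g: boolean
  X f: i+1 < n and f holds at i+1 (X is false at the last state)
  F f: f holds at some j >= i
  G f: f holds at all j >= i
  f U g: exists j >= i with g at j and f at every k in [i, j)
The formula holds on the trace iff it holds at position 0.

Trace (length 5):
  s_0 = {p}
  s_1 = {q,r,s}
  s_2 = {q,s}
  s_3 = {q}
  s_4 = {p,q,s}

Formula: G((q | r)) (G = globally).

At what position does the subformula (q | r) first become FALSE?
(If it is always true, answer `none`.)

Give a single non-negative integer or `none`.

Answer: 0

Derivation:
s_0={p}: (q | r)=False q=False r=False
s_1={q,r,s}: (q | r)=True q=True r=True
s_2={q,s}: (q | r)=True q=True r=False
s_3={q}: (q | r)=True q=True r=False
s_4={p,q,s}: (q | r)=True q=True r=False
G((q | r)) holds globally = False
First violation at position 0.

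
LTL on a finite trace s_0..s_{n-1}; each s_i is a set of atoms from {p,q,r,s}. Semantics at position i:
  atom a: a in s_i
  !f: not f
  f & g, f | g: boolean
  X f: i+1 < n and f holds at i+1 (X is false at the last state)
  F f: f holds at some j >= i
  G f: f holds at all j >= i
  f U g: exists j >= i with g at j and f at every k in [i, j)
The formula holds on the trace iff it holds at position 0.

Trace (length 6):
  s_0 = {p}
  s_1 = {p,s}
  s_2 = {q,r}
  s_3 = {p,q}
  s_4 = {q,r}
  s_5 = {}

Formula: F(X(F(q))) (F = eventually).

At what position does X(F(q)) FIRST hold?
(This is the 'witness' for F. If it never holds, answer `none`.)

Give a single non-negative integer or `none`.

s_0={p}: X(F(q))=True F(q)=True q=False
s_1={p,s}: X(F(q))=True F(q)=True q=False
s_2={q,r}: X(F(q))=True F(q)=True q=True
s_3={p,q}: X(F(q))=True F(q)=True q=True
s_4={q,r}: X(F(q))=False F(q)=True q=True
s_5={}: X(F(q))=False F(q)=False q=False
F(X(F(q))) holds; first witness at position 0.

Answer: 0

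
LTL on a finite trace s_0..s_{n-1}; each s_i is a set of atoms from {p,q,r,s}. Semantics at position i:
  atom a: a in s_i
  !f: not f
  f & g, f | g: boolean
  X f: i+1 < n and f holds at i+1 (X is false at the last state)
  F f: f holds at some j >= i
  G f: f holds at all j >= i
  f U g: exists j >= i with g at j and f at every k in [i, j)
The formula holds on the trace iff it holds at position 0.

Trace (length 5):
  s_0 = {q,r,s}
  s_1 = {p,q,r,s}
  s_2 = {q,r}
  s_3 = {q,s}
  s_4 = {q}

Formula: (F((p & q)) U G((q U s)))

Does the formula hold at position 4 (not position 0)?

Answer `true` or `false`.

Answer: false

Derivation:
s_0={q,r,s}: (F((p & q)) U G((q U s)))=False F((p & q))=True (p & q)=False p=False q=True G((q U s))=False (q U s)=True s=True
s_1={p,q,r,s}: (F((p & q)) U G((q U s)))=False F((p & q))=True (p & q)=True p=True q=True G((q U s))=False (q U s)=True s=True
s_2={q,r}: (F((p & q)) U G((q U s)))=False F((p & q))=False (p & q)=False p=False q=True G((q U s))=False (q U s)=True s=False
s_3={q,s}: (F((p & q)) U G((q U s)))=False F((p & q))=False (p & q)=False p=False q=True G((q U s))=False (q U s)=True s=True
s_4={q}: (F((p & q)) U G((q U s)))=False F((p & q))=False (p & q)=False p=False q=True G((q U s))=False (q U s)=False s=False
Evaluating at position 4: result = False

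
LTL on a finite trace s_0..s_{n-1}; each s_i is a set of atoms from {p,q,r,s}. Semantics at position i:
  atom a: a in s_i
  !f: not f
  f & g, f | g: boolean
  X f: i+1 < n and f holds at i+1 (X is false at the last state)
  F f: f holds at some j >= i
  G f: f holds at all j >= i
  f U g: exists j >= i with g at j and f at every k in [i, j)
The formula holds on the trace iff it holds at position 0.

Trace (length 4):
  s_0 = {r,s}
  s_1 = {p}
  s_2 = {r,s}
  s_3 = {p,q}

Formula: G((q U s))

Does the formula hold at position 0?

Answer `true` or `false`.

s_0={r,s}: G((q U s))=False (q U s)=True q=False s=True
s_1={p}: G((q U s))=False (q U s)=False q=False s=False
s_2={r,s}: G((q U s))=False (q U s)=True q=False s=True
s_3={p,q}: G((q U s))=False (q U s)=False q=True s=False

Answer: false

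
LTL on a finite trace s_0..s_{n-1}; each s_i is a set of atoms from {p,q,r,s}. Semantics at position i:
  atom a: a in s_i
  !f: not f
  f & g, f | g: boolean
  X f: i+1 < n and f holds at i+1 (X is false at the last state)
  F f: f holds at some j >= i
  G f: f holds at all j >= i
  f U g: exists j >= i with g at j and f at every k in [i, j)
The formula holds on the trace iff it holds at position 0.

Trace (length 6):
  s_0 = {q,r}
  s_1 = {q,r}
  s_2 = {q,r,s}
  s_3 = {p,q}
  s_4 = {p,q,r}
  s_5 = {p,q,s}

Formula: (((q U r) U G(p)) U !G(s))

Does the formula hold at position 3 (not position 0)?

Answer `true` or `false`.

s_0={q,r}: (((q U r) U G(p)) U !G(s))=True ((q U r) U G(p))=True (q U r)=True q=True r=True G(p)=False p=False !G(s)=True G(s)=False s=False
s_1={q,r}: (((q U r) U G(p)) U !G(s))=True ((q U r) U G(p))=True (q U r)=True q=True r=True G(p)=False p=False !G(s)=True G(s)=False s=False
s_2={q,r,s}: (((q U r) U G(p)) U !G(s))=True ((q U r) U G(p))=True (q U r)=True q=True r=True G(p)=False p=False !G(s)=True G(s)=False s=True
s_3={p,q}: (((q U r) U G(p)) U !G(s))=True ((q U r) U G(p))=True (q U r)=True q=True r=False G(p)=True p=True !G(s)=True G(s)=False s=False
s_4={p,q,r}: (((q U r) U G(p)) U !G(s))=True ((q U r) U G(p))=True (q U r)=True q=True r=True G(p)=True p=True !G(s)=True G(s)=False s=False
s_5={p,q,s}: (((q U r) U G(p)) U !G(s))=False ((q U r) U G(p))=True (q U r)=False q=True r=False G(p)=True p=True !G(s)=False G(s)=True s=True
Evaluating at position 3: result = True

Answer: true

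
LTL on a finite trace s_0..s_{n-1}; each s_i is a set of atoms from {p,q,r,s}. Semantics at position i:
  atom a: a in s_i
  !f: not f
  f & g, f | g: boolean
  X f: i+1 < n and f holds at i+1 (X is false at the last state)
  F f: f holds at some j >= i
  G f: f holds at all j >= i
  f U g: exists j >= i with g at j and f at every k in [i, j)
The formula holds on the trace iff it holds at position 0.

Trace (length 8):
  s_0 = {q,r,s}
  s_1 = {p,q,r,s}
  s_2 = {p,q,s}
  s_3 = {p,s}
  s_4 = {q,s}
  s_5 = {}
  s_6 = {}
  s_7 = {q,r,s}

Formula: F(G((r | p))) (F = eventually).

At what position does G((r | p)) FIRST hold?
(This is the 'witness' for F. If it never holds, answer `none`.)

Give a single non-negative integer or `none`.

s_0={q,r,s}: G((r | p))=False (r | p)=True r=True p=False
s_1={p,q,r,s}: G((r | p))=False (r | p)=True r=True p=True
s_2={p,q,s}: G((r | p))=False (r | p)=True r=False p=True
s_3={p,s}: G((r | p))=False (r | p)=True r=False p=True
s_4={q,s}: G((r | p))=False (r | p)=False r=False p=False
s_5={}: G((r | p))=False (r | p)=False r=False p=False
s_6={}: G((r | p))=False (r | p)=False r=False p=False
s_7={q,r,s}: G((r | p))=True (r | p)=True r=True p=False
F(G((r | p))) holds; first witness at position 7.

Answer: 7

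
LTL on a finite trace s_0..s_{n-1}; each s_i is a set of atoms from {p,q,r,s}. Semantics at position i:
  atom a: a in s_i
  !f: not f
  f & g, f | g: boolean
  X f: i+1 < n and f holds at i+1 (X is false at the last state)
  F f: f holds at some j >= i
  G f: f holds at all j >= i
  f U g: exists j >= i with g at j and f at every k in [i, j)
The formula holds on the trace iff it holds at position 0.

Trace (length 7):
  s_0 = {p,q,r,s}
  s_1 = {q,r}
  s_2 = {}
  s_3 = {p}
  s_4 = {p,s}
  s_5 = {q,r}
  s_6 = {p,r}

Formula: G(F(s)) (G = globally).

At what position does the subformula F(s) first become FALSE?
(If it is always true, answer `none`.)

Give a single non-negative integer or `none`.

Answer: 5

Derivation:
s_0={p,q,r,s}: F(s)=True s=True
s_1={q,r}: F(s)=True s=False
s_2={}: F(s)=True s=False
s_3={p}: F(s)=True s=False
s_4={p,s}: F(s)=True s=True
s_5={q,r}: F(s)=False s=False
s_6={p,r}: F(s)=False s=False
G(F(s)) holds globally = False
First violation at position 5.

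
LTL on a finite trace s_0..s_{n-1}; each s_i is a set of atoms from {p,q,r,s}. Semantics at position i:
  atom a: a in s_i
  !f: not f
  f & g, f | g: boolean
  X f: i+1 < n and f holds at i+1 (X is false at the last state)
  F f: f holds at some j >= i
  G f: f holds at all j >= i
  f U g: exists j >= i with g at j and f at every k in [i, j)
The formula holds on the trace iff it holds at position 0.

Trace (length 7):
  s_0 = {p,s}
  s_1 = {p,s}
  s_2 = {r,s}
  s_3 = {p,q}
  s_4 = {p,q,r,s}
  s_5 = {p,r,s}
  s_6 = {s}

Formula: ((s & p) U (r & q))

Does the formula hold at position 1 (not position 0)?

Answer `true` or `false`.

s_0={p,s}: ((s & p) U (r & q))=False (s & p)=True s=True p=True (r & q)=False r=False q=False
s_1={p,s}: ((s & p) U (r & q))=False (s & p)=True s=True p=True (r & q)=False r=False q=False
s_2={r,s}: ((s & p) U (r & q))=False (s & p)=False s=True p=False (r & q)=False r=True q=False
s_3={p,q}: ((s & p) U (r & q))=False (s & p)=False s=False p=True (r & q)=False r=False q=True
s_4={p,q,r,s}: ((s & p) U (r & q))=True (s & p)=True s=True p=True (r & q)=True r=True q=True
s_5={p,r,s}: ((s & p) U (r & q))=False (s & p)=True s=True p=True (r & q)=False r=True q=False
s_6={s}: ((s & p) U (r & q))=False (s & p)=False s=True p=False (r & q)=False r=False q=False
Evaluating at position 1: result = False

Answer: false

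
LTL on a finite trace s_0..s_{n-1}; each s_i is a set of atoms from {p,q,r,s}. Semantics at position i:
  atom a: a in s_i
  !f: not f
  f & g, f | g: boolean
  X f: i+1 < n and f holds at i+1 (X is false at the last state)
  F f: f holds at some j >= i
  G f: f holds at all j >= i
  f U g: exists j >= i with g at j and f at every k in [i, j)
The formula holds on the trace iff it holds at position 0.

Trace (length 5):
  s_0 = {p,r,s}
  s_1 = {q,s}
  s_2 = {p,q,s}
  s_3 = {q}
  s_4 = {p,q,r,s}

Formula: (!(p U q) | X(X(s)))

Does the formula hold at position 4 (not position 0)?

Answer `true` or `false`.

Answer: false

Derivation:
s_0={p,r,s}: (!(p U q) | X(X(s)))=True !(p U q)=False (p U q)=True p=True q=False X(X(s))=True X(s)=True s=True
s_1={q,s}: (!(p U q) | X(X(s)))=False !(p U q)=False (p U q)=True p=False q=True X(X(s))=False X(s)=True s=True
s_2={p,q,s}: (!(p U q) | X(X(s)))=True !(p U q)=False (p U q)=True p=True q=True X(X(s))=True X(s)=False s=True
s_3={q}: (!(p U q) | X(X(s)))=False !(p U q)=False (p U q)=True p=False q=True X(X(s))=False X(s)=True s=False
s_4={p,q,r,s}: (!(p U q) | X(X(s)))=False !(p U q)=False (p U q)=True p=True q=True X(X(s))=False X(s)=False s=True
Evaluating at position 4: result = False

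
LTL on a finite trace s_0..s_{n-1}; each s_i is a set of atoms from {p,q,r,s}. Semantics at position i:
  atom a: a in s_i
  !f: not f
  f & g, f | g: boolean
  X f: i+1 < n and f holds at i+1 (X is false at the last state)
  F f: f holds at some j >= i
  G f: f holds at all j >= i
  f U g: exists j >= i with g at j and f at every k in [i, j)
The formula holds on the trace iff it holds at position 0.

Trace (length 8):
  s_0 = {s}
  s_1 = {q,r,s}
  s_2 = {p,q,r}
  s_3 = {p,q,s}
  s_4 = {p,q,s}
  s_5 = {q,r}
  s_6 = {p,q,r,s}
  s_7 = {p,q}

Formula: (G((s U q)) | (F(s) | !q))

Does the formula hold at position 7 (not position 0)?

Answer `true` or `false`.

Answer: true

Derivation:
s_0={s}: (G((s U q)) | (F(s) | !q))=True G((s U q))=True (s U q)=True s=True q=False (F(s) | !q)=True F(s)=True !q=True
s_1={q,r,s}: (G((s U q)) | (F(s) | !q))=True G((s U q))=True (s U q)=True s=True q=True (F(s) | !q)=True F(s)=True !q=False
s_2={p,q,r}: (G((s U q)) | (F(s) | !q))=True G((s U q))=True (s U q)=True s=False q=True (F(s) | !q)=True F(s)=True !q=False
s_3={p,q,s}: (G((s U q)) | (F(s) | !q))=True G((s U q))=True (s U q)=True s=True q=True (F(s) | !q)=True F(s)=True !q=False
s_4={p,q,s}: (G((s U q)) | (F(s) | !q))=True G((s U q))=True (s U q)=True s=True q=True (F(s) | !q)=True F(s)=True !q=False
s_5={q,r}: (G((s U q)) | (F(s) | !q))=True G((s U q))=True (s U q)=True s=False q=True (F(s) | !q)=True F(s)=True !q=False
s_6={p,q,r,s}: (G((s U q)) | (F(s) | !q))=True G((s U q))=True (s U q)=True s=True q=True (F(s) | !q)=True F(s)=True !q=False
s_7={p,q}: (G((s U q)) | (F(s) | !q))=True G((s U q))=True (s U q)=True s=False q=True (F(s) | !q)=False F(s)=False !q=False
Evaluating at position 7: result = True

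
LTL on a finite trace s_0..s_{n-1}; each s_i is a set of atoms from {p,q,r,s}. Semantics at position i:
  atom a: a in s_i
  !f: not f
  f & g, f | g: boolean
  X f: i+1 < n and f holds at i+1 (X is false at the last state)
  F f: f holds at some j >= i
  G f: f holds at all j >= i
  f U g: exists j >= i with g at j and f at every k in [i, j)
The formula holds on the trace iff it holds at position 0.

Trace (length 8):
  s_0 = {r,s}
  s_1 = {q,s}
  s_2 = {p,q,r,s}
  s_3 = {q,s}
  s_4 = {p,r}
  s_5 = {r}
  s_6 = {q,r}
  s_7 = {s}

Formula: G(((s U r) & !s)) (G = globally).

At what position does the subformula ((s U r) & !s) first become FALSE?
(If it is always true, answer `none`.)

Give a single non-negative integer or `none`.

Answer: 0

Derivation:
s_0={r,s}: ((s U r) & !s)=False (s U r)=True s=True r=True !s=False
s_1={q,s}: ((s U r) & !s)=False (s U r)=True s=True r=False !s=False
s_2={p,q,r,s}: ((s U r) & !s)=False (s U r)=True s=True r=True !s=False
s_3={q,s}: ((s U r) & !s)=False (s U r)=True s=True r=False !s=False
s_4={p,r}: ((s U r) & !s)=True (s U r)=True s=False r=True !s=True
s_5={r}: ((s U r) & !s)=True (s U r)=True s=False r=True !s=True
s_6={q,r}: ((s U r) & !s)=True (s U r)=True s=False r=True !s=True
s_7={s}: ((s U r) & !s)=False (s U r)=False s=True r=False !s=False
G(((s U r) & !s)) holds globally = False
First violation at position 0.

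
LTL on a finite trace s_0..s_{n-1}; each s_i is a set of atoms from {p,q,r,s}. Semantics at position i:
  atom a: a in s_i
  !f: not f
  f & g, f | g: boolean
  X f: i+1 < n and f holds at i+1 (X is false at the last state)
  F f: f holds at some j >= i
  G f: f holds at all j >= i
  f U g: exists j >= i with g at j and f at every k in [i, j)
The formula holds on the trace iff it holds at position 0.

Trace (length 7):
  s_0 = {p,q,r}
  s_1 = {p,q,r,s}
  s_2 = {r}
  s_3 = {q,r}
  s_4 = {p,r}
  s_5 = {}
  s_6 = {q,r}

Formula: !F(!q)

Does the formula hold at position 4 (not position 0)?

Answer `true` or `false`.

s_0={p,q,r}: !F(!q)=False F(!q)=True !q=False q=True
s_1={p,q,r,s}: !F(!q)=False F(!q)=True !q=False q=True
s_2={r}: !F(!q)=False F(!q)=True !q=True q=False
s_3={q,r}: !F(!q)=False F(!q)=True !q=False q=True
s_4={p,r}: !F(!q)=False F(!q)=True !q=True q=False
s_5={}: !F(!q)=False F(!q)=True !q=True q=False
s_6={q,r}: !F(!q)=True F(!q)=False !q=False q=True
Evaluating at position 4: result = False

Answer: false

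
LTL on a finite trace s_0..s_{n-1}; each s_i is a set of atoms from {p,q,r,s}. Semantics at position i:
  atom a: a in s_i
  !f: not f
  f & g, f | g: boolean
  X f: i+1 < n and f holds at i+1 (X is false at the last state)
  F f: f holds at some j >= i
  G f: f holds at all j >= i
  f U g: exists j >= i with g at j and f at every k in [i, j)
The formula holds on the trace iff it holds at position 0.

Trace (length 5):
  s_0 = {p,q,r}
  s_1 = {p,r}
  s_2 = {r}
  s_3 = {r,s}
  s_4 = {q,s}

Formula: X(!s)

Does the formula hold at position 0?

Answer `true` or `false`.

s_0={p,q,r}: X(!s)=True !s=True s=False
s_1={p,r}: X(!s)=True !s=True s=False
s_2={r}: X(!s)=False !s=True s=False
s_3={r,s}: X(!s)=False !s=False s=True
s_4={q,s}: X(!s)=False !s=False s=True

Answer: true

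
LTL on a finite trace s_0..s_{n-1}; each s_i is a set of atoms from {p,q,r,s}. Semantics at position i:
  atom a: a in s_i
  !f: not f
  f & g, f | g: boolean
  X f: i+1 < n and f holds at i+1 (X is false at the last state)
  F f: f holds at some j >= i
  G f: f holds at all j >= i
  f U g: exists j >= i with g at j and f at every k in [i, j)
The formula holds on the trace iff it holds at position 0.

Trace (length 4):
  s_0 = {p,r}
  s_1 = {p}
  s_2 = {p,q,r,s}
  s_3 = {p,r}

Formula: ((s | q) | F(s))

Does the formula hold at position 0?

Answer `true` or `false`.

Answer: true

Derivation:
s_0={p,r}: ((s | q) | F(s))=True (s | q)=False s=False q=False F(s)=True
s_1={p}: ((s | q) | F(s))=True (s | q)=False s=False q=False F(s)=True
s_2={p,q,r,s}: ((s | q) | F(s))=True (s | q)=True s=True q=True F(s)=True
s_3={p,r}: ((s | q) | F(s))=False (s | q)=False s=False q=False F(s)=False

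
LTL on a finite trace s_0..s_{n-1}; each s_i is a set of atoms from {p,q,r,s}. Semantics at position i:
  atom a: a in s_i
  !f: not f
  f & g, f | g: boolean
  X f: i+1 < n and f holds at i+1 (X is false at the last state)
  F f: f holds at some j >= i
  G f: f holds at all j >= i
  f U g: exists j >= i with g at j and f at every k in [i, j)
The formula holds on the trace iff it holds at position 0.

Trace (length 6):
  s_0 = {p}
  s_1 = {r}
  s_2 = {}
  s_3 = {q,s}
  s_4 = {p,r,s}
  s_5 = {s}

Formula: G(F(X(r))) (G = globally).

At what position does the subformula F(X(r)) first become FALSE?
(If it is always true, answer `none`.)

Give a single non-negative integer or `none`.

s_0={p}: F(X(r))=True X(r)=True r=False
s_1={r}: F(X(r))=True X(r)=False r=True
s_2={}: F(X(r))=True X(r)=False r=False
s_3={q,s}: F(X(r))=True X(r)=True r=False
s_4={p,r,s}: F(X(r))=False X(r)=False r=True
s_5={s}: F(X(r))=False X(r)=False r=False
G(F(X(r))) holds globally = False
First violation at position 4.

Answer: 4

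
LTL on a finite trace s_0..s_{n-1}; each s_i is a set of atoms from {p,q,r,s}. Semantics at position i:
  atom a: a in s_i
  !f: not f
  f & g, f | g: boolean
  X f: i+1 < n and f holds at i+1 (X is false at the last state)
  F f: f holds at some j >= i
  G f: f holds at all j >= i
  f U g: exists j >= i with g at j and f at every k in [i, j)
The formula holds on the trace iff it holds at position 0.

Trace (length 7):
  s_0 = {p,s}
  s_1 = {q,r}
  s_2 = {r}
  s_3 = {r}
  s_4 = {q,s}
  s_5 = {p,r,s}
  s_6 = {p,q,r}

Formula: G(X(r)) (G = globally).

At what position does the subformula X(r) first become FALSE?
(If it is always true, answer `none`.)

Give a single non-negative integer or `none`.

Answer: 3

Derivation:
s_0={p,s}: X(r)=True r=False
s_1={q,r}: X(r)=True r=True
s_2={r}: X(r)=True r=True
s_3={r}: X(r)=False r=True
s_4={q,s}: X(r)=True r=False
s_5={p,r,s}: X(r)=True r=True
s_6={p,q,r}: X(r)=False r=True
G(X(r)) holds globally = False
First violation at position 3.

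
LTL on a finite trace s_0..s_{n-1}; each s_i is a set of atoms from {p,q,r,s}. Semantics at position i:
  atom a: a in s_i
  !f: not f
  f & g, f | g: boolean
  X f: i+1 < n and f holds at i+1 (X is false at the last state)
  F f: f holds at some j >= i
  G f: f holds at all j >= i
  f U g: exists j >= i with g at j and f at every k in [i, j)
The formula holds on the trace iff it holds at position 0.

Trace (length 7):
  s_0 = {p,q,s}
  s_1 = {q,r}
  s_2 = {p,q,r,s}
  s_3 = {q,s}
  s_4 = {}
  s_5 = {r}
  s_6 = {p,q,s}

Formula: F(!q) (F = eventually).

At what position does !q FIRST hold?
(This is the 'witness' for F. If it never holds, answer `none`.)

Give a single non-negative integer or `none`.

s_0={p,q,s}: !q=False q=True
s_1={q,r}: !q=False q=True
s_2={p,q,r,s}: !q=False q=True
s_3={q,s}: !q=False q=True
s_4={}: !q=True q=False
s_5={r}: !q=True q=False
s_6={p,q,s}: !q=False q=True
F(!q) holds; first witness at position 4.

Answer: 4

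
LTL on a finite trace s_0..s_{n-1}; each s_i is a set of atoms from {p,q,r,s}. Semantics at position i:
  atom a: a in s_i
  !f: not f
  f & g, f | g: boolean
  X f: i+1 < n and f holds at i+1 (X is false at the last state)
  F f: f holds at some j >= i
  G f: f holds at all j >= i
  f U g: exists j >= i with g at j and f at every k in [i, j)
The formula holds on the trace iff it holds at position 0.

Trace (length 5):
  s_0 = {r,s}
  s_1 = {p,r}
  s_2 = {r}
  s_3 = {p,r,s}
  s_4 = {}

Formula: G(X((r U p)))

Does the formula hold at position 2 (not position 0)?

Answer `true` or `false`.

Answer: false

Derivation:
s_0={r,s}: G(X((r U p)))=False X((r U p))=True (r U p)=True r=True p=False
s_1={p,r}: G(X((r U p)))=False X((r U p))=True (r U p)=True r=True p=True
s_2={r}: G(X((r U p)))=False X((r U p))=True (r U p)=True r=True p=False
s_3={p,r,s}: G(X((r U p)))=False X((r U p))=False (r U p)=True r=True p=True
s_4={}: G(X((r U p)))=False X((r U p))=False (r U p)=False r=False p=False
Evaluating at position 2: result = False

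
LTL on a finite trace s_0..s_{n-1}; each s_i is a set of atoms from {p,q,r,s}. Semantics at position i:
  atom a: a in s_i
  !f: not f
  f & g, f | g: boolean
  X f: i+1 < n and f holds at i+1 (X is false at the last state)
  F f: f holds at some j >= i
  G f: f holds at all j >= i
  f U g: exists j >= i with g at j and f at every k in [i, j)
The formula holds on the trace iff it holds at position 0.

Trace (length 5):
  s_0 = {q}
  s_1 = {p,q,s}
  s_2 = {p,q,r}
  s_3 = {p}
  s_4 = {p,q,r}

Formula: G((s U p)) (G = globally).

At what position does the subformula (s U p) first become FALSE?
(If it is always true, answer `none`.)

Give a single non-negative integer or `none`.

s_0={q}: (s U p)=False s=False p=False
s_1={p,q,s}: (s U p)=True s=True p=True
s_2={p,q,r}: (s U p)=True s=False p=True
s_3={p}: (s U p)=True s=False p=True
s_4={p,q,r}: (s U p)=True s=False p=True
G((s U p)) holds globally = False
First violation at position 0.

Answer: 0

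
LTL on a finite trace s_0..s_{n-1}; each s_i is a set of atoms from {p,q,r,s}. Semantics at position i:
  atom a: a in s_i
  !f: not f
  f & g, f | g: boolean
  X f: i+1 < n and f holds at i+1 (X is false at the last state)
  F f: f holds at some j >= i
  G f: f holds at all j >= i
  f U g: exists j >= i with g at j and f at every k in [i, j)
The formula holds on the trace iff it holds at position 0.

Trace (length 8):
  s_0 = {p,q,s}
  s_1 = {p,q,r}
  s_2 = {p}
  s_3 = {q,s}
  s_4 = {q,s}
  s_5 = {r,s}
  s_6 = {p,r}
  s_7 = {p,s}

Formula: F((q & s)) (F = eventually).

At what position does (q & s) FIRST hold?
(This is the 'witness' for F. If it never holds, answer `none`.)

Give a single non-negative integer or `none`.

s_0={p,q,s}: (q & s)=True q=True s=True
s_1={p,q,r}: (q & s)=False q=True s=False
s_2={p}: (q & s)=False q=False s=False
s_3={q,s}: (q & s)=True q=True s=True
s_4={q,s}: (q & s)=True q=True s=True
s_5={r,s}: (q & s)=False q=False s=True
s_6={p,r}: (q & s)=False q=False s=False
s_7={p,s}: (q & s)=False q=False s=True
F((q & s)) holds; first witness at position 0.

Answer: 0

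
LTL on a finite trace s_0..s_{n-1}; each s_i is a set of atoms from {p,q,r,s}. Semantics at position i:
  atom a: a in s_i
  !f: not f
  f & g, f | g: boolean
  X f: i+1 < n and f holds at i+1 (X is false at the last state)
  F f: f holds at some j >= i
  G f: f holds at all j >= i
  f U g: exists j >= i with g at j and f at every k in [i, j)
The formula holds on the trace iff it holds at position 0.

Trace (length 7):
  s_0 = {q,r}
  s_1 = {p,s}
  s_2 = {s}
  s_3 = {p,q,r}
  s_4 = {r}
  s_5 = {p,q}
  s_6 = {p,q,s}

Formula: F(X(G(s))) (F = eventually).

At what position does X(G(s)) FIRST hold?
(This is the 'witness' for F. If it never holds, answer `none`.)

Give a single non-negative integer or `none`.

s_0={q,r}: X(G(s))=False G(s)=False s=False
s_1={p,s}: X(G(s))=False G(s)=False s=True
s_2={s}: X(G(s))=False G(s)=False s=True
s_3={p,q,r}: X(G(s))=False G(s)=False s=False
s_4={r}: X(G(s))=False G(s)=False s=False
s_5={p,q}: X(G(s))=True G(s)=False s=False
s_6={p,q,s}: X(G(s))=False G(s)=True s=True
F(X(G(s))) holds; first witness at position 5.

Answer: 5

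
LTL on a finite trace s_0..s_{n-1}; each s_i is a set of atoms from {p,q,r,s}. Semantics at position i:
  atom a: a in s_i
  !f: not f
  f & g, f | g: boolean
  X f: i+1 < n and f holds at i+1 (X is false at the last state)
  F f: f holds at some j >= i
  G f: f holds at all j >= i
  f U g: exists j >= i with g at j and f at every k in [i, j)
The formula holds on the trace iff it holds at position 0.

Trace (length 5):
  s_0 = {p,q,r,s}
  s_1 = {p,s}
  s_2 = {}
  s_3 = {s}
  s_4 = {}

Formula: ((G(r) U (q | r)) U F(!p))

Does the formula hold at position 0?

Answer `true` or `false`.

Answer: true

Derivation:
s_0={p,q,r,s}: ((G(r) U (q | r)) U F(!p))=True (G(r) U (q | r))=True G(r)=False r=True (q | r)=True q=True F(!p)=True !p=False p=True
s_1={p,s}: ((G(r) U (q | r)) U F(!p))=True (G(r) U (q | r))=False G(r)=False r=False (q | r)=False q=False F(!p)=True !p=False p=True
s_2={}: ((G(r) U (q | r)) U F(!p))=True (G(r) U (q | r))=False G(r)=False r=False (q | r)=False q=False F(!p)=True !p=True p=False
s_3={s}: ((G(r) U (q | r)) U F(!p))=True (G(r) U (q | r))=False G(r)=False r=False (q | r)=False q=False F(!p)=True !p=True p=False
s_4={}: ((G(r) U (q | r)) U F(!p))=True (G(r) U (q | r))=False G(r)=False r=False (q | r)=False q=False F(!p)=True !p=True p=False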